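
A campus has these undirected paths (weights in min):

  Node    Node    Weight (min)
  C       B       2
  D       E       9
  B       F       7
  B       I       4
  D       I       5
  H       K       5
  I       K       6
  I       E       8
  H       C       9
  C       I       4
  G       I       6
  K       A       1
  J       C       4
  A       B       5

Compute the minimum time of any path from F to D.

16 min

Running Dijkstra from F:
F: 0
B: 7  (via F)
C: 9  (via B)
I: 11  (via B)
A: 12  (via B)
J: 13  (via C)
K: 13  (via A)
D: 16  (via I)
Shortest route: F–B–I–D = 16 min.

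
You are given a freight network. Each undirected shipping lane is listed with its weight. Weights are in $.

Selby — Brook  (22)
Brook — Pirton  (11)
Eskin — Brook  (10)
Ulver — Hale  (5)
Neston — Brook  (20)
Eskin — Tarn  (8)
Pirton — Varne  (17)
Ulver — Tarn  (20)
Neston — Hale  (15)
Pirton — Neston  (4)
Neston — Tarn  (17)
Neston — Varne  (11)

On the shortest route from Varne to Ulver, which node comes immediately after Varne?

Enumerating some paths:
Varne - Neston - Hale - Ulver: 11+15+5 = 31
Varne - Pirton - Neston - Hale - Ulver: 17+4+15+5 = 41
Varne - Neston - Tarn - Ulver: 11+17+20 = 48
Varne - Pirton - Neston - Tarn - Ulver: 17+4+17+20 = 58
Cheapest is Varne - Neston - Hale - Ulver at $31.
So from Varne the first move is to Neston.

Neston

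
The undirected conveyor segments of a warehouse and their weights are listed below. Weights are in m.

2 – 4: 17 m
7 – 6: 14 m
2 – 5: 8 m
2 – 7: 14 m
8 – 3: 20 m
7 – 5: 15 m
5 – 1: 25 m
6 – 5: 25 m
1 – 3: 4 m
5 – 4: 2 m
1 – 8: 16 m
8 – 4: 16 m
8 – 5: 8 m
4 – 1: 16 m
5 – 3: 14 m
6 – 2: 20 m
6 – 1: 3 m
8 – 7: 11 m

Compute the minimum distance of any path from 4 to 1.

Running Dijkstra from 4:
4: 0
5: 2  (via 4)
2: 10  (via 5)
8: 10  (via 5)
1: 16  (via 4)
Shortest route: 4–1 = 16 m.

16 m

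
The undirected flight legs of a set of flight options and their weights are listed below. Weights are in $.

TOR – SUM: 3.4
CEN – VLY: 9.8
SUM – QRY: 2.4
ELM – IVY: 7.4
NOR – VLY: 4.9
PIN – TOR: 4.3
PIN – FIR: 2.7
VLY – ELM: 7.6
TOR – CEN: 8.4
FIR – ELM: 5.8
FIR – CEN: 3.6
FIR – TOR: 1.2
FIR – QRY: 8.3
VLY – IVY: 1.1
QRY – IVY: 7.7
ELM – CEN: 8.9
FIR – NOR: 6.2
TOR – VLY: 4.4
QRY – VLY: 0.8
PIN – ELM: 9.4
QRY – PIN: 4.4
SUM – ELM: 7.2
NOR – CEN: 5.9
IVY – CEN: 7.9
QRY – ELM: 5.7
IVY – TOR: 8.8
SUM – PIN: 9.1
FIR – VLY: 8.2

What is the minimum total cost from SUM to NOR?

Enumerating some paths:
SUM → TOR → FIR → NOR: 3.4+1.2+6.2 = 10.8
SUM → QRY → VLY → NOR: 2.4+0.8+4.9 = 8.1
The minimum is $8.1 via SUM → QRY → VLY → NOR.

$8.1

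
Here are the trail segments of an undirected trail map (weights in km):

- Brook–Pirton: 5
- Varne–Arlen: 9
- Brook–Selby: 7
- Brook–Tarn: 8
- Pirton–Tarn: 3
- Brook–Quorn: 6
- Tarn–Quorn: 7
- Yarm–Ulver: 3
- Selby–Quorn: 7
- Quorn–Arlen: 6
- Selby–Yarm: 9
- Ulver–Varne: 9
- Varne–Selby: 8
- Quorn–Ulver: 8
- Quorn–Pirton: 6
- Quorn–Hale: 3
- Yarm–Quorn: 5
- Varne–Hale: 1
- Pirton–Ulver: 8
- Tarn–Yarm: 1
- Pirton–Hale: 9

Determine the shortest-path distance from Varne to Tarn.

10 km

Enumerating some paths:
Varne - Hale - Quorn - Tarn: 1+3+7 = 11
Varne - Hale - Quorn - Yarm - Tarn: 1+3+5+1 = 10
The minimum is 10 km via Varne - Hale - Quorn - Yarm - Tarn.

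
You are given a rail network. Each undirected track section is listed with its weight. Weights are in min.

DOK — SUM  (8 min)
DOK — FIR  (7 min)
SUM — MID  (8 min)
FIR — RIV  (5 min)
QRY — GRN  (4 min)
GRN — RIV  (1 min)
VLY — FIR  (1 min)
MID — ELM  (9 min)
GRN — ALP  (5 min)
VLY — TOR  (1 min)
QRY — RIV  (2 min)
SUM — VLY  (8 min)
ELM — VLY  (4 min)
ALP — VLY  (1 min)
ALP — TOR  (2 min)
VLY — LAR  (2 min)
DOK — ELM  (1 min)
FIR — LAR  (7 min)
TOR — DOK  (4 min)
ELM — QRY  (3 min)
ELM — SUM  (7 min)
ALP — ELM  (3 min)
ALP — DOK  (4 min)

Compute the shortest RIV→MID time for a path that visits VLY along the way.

Shortest RIV→VLY: RIV–FIR–VLY = 6
Shortest VLY→MID: VLY–ELM–MID = 13
Total via VLY: 6 + 13 = 19 min.

19 min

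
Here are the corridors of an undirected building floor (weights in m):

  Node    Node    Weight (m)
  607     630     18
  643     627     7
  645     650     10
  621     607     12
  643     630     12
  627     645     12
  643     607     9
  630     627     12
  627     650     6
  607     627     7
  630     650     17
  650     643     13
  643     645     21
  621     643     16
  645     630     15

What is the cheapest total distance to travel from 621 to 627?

19 m

Enumerating some paths:
621 - 607 - 627: 12+7 = 19
621 - 643 - 627: 16+7 = 23
Cheapest is 621 - 607 - 627 at 19 m.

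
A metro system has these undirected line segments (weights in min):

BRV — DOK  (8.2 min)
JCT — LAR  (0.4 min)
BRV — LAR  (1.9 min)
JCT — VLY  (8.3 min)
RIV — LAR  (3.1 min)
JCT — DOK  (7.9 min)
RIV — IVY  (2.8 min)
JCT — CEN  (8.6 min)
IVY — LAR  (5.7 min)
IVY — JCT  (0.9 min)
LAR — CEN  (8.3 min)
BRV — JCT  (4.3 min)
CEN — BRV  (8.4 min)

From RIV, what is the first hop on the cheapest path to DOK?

Compare a few routes:
RIV → LAR → BRV → DOK: 3.1+1.9+8.2 = 13.2
RIV → LAR → JCT → DOK: 3.1+0.4+7.9 = 11.4
RIV → IVY → JCT → LAR → BRV → DOK: 2.8+0.9+0.4+1.9+8.2 = 14.2
RIV → IVY → JCT → DOK: 2.8+0.9+7.9 = 11.6
The minimum is 11.4 min via RIV → LAR → JCT → DOK.
So from RIV the first move is to LAR.

LAR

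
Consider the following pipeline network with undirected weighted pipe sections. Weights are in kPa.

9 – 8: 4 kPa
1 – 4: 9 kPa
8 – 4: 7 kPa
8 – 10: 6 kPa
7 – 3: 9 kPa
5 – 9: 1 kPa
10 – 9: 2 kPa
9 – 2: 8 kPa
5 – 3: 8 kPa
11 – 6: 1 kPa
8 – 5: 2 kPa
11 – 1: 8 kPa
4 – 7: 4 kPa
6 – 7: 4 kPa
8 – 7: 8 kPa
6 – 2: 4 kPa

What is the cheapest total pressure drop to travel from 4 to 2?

Running Dijkstra from 4:
4: 0
7: 4  (via 4)
8: 7  (via 4)
6: 8  (via 7)
1: 9  (via 4)
5: 9  (via 8)
11: 9  (via 6)
9: 10  (via 5)
2: 12  (via 6)
Shortest route: 4 → 7 → 6 → 2 = 12 kPa.

12 kPa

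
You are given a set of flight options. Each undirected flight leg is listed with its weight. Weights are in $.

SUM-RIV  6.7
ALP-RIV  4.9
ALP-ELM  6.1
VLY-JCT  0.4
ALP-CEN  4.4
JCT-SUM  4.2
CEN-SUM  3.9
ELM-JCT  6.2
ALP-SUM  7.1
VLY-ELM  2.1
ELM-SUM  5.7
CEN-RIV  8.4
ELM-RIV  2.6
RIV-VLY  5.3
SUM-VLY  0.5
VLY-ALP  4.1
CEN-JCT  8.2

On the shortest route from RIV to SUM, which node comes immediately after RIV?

Enumerating some paths:
RIV - SUM: 6.7 = 6.7
RIV - ELM - VLY - SUM: 2.6+2.1+0.5 = 5.2
RIV - ELM - SUM: 2.6+5.7 = 8.3
RIV - VLY - SUM: 5.3+0.5 = 5.8
Cheapest is RIV - ELM - VLY - SUM at $5.2.
So from RIV the first move is to ELM.

ELM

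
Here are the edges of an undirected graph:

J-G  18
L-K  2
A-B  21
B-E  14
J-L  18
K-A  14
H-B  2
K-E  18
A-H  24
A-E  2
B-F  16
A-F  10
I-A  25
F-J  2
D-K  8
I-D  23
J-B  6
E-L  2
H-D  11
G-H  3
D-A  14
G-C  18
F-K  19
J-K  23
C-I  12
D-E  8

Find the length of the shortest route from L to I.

29

Running Dijkstra from L:
L: 0
E: 2  (via L)
K: 2  (via L)
A: 4  (via E)
D: 10  (via E)
F: 14  (via A)
B: 16  (via E)
J: 16  (via F)
H: 18  (via B)
G: 21  (via H)
I: 29  (via A)
Shortest route: L–E–A–I = 29.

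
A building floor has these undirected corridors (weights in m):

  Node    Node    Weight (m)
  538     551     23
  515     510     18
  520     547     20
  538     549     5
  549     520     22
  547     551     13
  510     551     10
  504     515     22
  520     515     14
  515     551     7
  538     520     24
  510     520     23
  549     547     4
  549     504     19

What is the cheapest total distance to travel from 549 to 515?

Shortest distances from 549:
549: 0
547: 4  (via 549)
538: 5  (via 549)
551: 17  (via 547)
504: 19  (via 549)
520: 22  (via 549)
515: 24  (via 551)
Shortest route: 549 → 547 → 551 → 515 = 24 m.

24 m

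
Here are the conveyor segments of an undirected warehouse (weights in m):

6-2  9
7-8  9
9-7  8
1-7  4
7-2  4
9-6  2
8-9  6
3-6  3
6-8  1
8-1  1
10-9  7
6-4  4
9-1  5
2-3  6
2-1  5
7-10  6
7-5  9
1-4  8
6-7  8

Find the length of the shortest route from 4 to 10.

Running Dijkstra from 4:
4: 0
6: 4  (via 4)
8: 5  (via 6)
1: 6  (via 8)
9: 6  (via 6)
3: 7  (via 6)
7: 10  (via 1)
2: 11  (via 1)
10: 13  (via 9)
Shortest route: 4 → 6 → 9 → 10 = 13 m.

13 m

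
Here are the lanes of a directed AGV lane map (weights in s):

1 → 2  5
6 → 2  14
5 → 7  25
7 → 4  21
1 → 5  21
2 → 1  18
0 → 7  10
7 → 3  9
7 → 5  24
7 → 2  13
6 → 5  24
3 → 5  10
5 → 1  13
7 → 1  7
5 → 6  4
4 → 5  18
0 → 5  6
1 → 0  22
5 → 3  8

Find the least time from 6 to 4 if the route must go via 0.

Shortest 6→0: 6 → 2 → 1 → 0 = 54
Shortest 0→4: 0 → 7 → 4 = 31
Total via 0: 54 + 31 = 85 s.

85 s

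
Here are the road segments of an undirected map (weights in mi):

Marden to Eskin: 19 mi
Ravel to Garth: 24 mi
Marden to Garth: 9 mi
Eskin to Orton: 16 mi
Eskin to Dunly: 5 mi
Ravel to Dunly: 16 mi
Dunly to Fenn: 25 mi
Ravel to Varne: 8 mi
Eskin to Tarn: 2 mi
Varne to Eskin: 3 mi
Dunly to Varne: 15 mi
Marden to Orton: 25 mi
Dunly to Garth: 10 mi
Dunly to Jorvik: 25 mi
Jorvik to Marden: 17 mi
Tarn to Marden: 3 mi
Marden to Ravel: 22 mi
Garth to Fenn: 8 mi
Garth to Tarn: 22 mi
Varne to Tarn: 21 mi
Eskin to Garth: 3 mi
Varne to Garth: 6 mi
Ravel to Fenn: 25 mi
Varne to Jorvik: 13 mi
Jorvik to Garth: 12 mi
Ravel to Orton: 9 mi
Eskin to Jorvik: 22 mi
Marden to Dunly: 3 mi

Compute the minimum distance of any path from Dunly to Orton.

21 mi

Running Dijkstra from Dunly:
Dunly: 0
Marden: 3  (via Dunly)
Eskin: 5  (via Dunly)
Tarn: 6  (via Marden)
Garth: 8  (via Eskin)
Varne: 8  (via Eskin)
Fenn: 16  (via Garth)
Ravel: 16  (via Dunly)
Jorvik: 20  (via Marden)
Orton: 21  (via Eskin)
Shortest route: Dunly → Eskin → Orton = 21 mi.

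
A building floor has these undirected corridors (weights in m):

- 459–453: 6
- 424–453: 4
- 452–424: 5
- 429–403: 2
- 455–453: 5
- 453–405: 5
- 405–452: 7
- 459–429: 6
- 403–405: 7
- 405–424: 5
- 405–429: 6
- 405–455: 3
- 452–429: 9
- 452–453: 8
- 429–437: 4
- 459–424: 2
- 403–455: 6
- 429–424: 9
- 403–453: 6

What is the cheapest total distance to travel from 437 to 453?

Enumerating some paths:
437 → 429 → 405 → 453: 4+6+5 = 15
437 → 429 → 403 → 453: 4+2+6 = 12
The minimum is 12 m via 437 → 429 → 403 → 453.

12 m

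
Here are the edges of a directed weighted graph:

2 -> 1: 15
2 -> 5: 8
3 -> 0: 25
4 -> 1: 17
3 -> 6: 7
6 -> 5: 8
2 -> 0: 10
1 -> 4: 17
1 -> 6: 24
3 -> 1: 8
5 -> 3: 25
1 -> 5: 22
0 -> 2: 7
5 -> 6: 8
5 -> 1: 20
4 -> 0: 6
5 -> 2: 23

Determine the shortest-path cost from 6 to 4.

45

Enumerating some paths:
6 → 5 → 1 → 4: 8+20+17 = 45
6 → 5 → 3 → 1 → 4: 8+25+8+17 = 58
Cheapest is 6 → 5 → 1 → 4 at 45.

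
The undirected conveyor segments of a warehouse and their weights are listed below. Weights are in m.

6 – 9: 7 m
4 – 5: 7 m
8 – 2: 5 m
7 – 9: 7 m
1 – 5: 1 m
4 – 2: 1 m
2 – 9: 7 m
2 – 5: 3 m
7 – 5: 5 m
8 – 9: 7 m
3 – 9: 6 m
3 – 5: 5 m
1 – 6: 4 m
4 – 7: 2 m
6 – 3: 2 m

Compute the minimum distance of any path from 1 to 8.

9 m

Running Dijkstra from 1:
1: 0
5: 1  (via 1)
2: 4  (via 5)
6: 4  (via 1)
4: 5  (via 2)
3: 6  (via 5)
7: 6  (via 5)
8: 9  (via 2)
Shortest route: 1 → 5 → 2 → 8 = 9 m.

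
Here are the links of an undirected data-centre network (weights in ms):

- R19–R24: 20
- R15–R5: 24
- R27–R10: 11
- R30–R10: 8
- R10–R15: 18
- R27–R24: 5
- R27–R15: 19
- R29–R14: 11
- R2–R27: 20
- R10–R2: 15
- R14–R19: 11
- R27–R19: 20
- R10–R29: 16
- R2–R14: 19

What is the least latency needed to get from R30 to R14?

Settle nodes by increasing distance from R30:
R30: 0
R10: 8  (via R30)
R27: 19  (via R10)
R2: 23  (via R10)
R24: 24  (via R27)
R29: 24  (via R10)
R15: 26  (via R10)
R14: 35  (via R29)
Shortest route: R30–R10–R29–R14 = 35 ms.

35 ms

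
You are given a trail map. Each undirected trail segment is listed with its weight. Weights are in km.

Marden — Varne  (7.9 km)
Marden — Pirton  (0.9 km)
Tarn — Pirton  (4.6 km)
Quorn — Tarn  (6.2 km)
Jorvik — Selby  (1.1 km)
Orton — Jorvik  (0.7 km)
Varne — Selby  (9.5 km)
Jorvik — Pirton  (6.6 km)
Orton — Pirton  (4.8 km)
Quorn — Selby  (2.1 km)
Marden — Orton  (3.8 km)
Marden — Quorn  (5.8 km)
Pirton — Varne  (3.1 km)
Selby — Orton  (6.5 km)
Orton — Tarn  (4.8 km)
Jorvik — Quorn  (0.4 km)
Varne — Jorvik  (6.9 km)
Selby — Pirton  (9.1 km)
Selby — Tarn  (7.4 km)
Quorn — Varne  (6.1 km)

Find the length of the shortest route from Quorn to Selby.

Shortest distances from Quorn:
Quorn: 0
Jorvik: 0.4  (via Quorn)
Orton: 1.1  (via Jorvik)
Selby: 1.5  (via Jorvik)
Shortest route: Quorn–Jorvik–Selby = 1.5 km.

1.5 km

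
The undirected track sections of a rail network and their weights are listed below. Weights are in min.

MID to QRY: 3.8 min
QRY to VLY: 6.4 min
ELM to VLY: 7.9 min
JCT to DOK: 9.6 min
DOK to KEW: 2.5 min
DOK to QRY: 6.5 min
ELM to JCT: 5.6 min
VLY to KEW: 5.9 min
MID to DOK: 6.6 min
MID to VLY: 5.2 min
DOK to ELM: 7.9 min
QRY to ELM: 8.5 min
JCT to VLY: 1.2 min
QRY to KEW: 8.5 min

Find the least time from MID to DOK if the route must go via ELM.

19.9 min

Shortest MID→ELM: MID–VLY–JCT–ELM = 12
Best ELM to DOK: ELM–DOK costing 7.9
Total via ELM: 12 + 7.9 = 19.9 min.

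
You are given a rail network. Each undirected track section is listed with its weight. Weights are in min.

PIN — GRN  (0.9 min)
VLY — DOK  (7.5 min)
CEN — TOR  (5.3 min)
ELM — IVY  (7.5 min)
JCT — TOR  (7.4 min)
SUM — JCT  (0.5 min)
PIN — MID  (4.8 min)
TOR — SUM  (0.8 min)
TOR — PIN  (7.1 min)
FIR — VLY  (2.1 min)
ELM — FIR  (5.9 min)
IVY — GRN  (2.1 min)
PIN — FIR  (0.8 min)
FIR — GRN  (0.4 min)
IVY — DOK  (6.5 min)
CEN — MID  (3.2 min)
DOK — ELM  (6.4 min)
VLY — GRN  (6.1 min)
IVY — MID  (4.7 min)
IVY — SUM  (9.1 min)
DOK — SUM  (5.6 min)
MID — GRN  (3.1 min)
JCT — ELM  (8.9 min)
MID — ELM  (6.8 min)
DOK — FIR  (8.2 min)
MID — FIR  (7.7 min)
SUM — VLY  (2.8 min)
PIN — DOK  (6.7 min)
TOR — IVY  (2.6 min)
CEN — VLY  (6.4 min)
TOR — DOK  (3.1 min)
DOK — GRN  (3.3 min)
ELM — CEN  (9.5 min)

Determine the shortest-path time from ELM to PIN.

6.7 min

Enumerating some paths:
ELM–FIR–GRN–PIN: 5.9+0.4+0.9 = 7.2
ELM–DOK–GRN–PIN: 6.4+3.3+0.9 = 10.6
ELM–FIR–PIN: 5.9+0.8 = 6.7
ELM–IVY–GRN–PIN: 7.5+2.1+0.9 = 10.5
The minimum is 6.7 min via ELM–FIR–PIN.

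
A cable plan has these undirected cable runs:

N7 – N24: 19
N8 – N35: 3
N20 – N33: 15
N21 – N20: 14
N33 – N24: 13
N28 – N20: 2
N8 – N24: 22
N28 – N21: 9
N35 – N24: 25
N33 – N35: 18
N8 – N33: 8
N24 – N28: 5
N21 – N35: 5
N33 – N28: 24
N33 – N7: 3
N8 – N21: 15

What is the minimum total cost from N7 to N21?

19

Running Dijkstra from N7:
N7: 0
N33: 3  (via N7)
N8: 11  (via N33)
N35: 14  (via N8)
N24: 16  (via N33)
N20: 18  (via N33)
N21: 19  (via N35)
Shortest route: N7 → N33 → N8 → N35 → N21 = 19.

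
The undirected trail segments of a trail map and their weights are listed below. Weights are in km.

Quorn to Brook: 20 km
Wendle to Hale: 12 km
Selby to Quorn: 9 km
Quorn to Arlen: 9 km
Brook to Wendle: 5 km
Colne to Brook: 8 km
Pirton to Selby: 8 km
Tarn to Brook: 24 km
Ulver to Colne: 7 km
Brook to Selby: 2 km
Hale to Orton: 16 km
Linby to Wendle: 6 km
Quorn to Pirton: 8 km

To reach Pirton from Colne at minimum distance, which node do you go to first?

Brook

Candidate routes:
Colne - Brook - Quorn - Pirton: 8+20+8 = 36
Colne - Brook - Quorn - Selby - Pirton: 8+20+9+8 = 45
Colne - Brook - Selby - Quorn - Pirton: 8+2+9+8 = 27
Colne - Brook - Selby - Pirton: 8+2+8 = 18
Cheapest is Colne - Brook - Selby - Pirton at 18 km.
So from Colne the first move is to Brook.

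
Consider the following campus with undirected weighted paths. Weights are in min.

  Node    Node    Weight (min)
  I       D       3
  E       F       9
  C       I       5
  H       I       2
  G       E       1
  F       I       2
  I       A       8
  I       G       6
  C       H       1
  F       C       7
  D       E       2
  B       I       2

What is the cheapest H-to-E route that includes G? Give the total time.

9 min

Best H to G: H → I → G costing 8
Shortest G→E: G → E = 1
Total via G: 8 + 1 = 9 min.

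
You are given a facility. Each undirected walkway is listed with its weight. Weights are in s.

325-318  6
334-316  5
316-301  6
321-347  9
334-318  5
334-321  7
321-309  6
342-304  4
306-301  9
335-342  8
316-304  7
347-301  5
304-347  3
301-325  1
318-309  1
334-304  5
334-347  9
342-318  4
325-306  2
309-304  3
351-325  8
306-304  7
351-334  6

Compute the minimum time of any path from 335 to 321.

19 s

Running Dijkstra from 335:
335: 0
342: 8  (via 335)
304: 12  (via 342)
318: 12  (via 342)
309: 13  (via 318)
347: 15  (via 304)
334: 17  (via 304)
325: 18  (via 318)
321: 19  (via 309)
Shortest route: 335 → 342 → 318 → 309 → 321 = 19 s.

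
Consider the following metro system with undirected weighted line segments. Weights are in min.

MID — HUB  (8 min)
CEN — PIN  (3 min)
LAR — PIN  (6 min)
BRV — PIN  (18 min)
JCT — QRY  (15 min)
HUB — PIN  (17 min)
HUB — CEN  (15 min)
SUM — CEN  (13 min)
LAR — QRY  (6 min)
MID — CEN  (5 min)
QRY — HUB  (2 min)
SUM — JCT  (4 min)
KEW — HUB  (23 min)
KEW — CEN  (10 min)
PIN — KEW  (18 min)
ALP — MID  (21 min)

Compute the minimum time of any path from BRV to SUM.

Candidate routes:
BRV → PIN → LAR → QRY → JCT → SUM: 18+6+6+15+4 = 49
BRV → PIN → CEN → MID → HUB → QRY → JCT → SUM: 18+3+5+8+2+15+4 = 55
BRV → PIN → CEN → SUM: 18+3+13 = 34
The minimum is 34 min via BRV → PIN → CEN → SUM.

34 min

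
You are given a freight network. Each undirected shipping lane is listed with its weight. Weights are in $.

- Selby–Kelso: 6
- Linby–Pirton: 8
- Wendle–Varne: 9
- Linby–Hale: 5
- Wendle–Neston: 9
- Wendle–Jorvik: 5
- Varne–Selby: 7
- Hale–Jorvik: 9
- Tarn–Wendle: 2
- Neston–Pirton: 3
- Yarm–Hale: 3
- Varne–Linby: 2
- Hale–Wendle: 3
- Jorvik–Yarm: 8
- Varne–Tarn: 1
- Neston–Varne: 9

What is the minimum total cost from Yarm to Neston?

$15

Running Dijkstra from Yarm:
Yarm: 0
Hale: 3  (via Yarm)
Wendle: 6  (via Hale)
Tarn: 8  (via Wendle)
Jorvik: 8  (via Yarm)
Linby: 8  (via Hale)
Varne: 9  (via Tarn)
Neston: 15  (via Wendle)
Shortest route: Yarm–Hale–Wendle–Neston = $15.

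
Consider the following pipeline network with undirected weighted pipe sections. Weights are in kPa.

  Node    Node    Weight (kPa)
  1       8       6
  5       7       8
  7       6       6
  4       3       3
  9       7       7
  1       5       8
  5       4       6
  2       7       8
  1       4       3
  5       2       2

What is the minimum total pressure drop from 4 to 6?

Candidate routes:
4–5–7–6: 6+8+6 = 20
4–5–2–7–6: 6+2+8+6 = 22
The minimum is 20 kPa via 4–5–7–6.

20 kPa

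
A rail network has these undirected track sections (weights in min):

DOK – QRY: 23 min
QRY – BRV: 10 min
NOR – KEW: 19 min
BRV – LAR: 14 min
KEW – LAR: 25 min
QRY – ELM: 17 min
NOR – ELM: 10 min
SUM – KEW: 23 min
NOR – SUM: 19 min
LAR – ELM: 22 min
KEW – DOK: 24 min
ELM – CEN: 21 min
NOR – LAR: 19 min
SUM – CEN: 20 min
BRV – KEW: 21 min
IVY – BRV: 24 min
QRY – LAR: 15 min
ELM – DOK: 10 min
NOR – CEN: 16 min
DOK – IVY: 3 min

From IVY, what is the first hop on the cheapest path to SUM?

Enumerating some paths:
IVY–DOK–ELM–NOR–SUM: 3+10+10+19 = 42
IVY–DOK–ELM–CEN–SUM: 3+10+21+20 = 54
IVY–DOK–KEW–SUM: 3+24+23 = 50
Cheapest is IVY–DOK–ELM–NOR–SUM at 42 min.
So from IVY the first move is to DOK.

DOK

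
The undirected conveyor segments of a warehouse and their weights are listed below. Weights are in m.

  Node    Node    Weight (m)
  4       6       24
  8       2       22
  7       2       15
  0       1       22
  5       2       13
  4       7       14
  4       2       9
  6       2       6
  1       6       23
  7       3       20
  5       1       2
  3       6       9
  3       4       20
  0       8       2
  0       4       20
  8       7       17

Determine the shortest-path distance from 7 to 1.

30 m

Running Dijkstra from 7:
7: 0
4: 14  (via 7)
2: 15  (via 7)
8: 17  (via 7)
0: 19  (via 8)
3: 20  (via 7)
6: 21  (via 2)
5: 28  (via 2)
1: 30  (via 5)
Shortest route: 7 → 2 → 5 → 1 = 30 m.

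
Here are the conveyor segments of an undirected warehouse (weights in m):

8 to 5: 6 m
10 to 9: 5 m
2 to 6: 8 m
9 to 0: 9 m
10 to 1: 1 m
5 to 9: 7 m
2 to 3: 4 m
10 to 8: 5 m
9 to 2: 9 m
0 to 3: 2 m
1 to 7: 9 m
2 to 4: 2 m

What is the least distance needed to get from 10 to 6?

Shortest distances from 10:
10: 0
1: 1  (via 10)
8: 5  (via 10)
9: 5  (via 10)
7: 10  (via 1)
5: 11  (via 8)
0: 14  (via 9)
2: 14  (via 9)
3: 16  (via 0)
4: 16  (via 2)
6: 22  (via 2)
Shortest route: 10–9–2–6 = 22 m.

22 m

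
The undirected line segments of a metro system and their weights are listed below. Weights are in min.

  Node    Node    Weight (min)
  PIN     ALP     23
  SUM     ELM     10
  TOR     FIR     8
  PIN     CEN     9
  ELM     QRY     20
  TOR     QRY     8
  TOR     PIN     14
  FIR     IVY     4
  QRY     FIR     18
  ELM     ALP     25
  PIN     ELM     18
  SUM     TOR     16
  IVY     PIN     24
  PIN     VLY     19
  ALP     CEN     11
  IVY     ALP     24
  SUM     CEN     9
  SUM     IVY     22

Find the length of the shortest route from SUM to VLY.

Settle nodes by increasing distance from SUM:
SUM: 0
CEN: 9  (via SUM)
ELM: 10  (via SUM)
TOR: 16  (via SUM)
PIN: 18  (via CEN)
ALP: 20  (via CEN)
IVY: 22  (via SUM)
FIR: 24  (via TOR)
QRY: 24  (via TOR)
VLY: 37  (via PIN)
Shortest route: SUM–CEN–PIN–VLY = 37 min.

37 min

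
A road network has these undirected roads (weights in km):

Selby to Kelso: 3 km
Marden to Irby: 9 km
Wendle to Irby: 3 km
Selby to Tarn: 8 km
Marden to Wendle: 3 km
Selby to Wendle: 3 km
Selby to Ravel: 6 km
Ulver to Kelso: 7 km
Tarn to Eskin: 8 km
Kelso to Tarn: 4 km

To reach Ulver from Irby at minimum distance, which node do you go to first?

Candidate routes:
Irby - Wendle - Selby - Tarn - Kelso - Ulver: 3+3+8+4+7 = 25
Irby - Wendle - Selby - Kelso - Ulver: 3+3+3+7 = 16
Irby - Marden - Wendle - Selby - Kelso - Ulver: 9+3+3+3+7 = 25
Cheapest is Irby - Wendle - Selby - Kelso - Ulver at 16 km.
So from Irby the first move is to Wendle.

Wendle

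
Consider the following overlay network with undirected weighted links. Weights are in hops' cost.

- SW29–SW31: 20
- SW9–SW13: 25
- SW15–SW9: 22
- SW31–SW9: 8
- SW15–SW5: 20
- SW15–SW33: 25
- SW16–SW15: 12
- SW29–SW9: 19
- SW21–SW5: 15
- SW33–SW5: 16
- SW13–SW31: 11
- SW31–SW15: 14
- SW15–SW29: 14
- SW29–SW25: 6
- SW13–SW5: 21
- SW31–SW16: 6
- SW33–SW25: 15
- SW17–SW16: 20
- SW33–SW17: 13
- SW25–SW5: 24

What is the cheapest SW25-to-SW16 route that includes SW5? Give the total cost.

56 hops' cost

Best SW25 to SW5: SW25–SW5 costing 24
Best SW5 to SW16: SW5–SW15–SW16 costing 32
Total via SW5: 24 + 32 = 56 hops' cost.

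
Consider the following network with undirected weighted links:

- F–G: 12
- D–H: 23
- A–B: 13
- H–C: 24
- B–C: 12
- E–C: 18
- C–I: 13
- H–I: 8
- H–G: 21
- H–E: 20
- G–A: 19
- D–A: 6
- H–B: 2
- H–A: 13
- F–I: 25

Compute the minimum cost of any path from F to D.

Enumerating some paths:
F → G → A → D: 12+19+6 = 37
F → G → H → B → A → D: 12+21+2+13+6 = 54
F → I → H → A → D: 25+8+13+6 = 52
F → G → H → A → D: 12+21+13+6 = 52
Cheapest is F → G → A → D at 37.

37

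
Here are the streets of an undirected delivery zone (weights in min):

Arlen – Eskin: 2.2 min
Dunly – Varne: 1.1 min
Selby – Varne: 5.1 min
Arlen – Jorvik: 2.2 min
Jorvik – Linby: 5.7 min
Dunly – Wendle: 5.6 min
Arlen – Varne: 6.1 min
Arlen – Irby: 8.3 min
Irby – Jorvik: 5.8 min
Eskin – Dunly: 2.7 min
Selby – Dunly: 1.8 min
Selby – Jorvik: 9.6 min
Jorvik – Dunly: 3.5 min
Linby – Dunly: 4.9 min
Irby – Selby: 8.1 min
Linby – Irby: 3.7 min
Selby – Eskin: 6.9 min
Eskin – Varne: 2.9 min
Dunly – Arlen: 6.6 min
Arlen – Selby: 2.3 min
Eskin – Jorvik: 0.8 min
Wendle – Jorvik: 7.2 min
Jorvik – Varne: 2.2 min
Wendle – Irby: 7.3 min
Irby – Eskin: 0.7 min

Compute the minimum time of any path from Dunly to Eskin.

Settle nodes by increasing distance from Dunly:
Dunly: 0
Varne: 1.1  (via Dunly)
Selby: 1.8  (via Dunly)
Eskin: 2.7  (via Dunly)
Shortest route: Dunly → Eskin = 2.7 min.

2.7 min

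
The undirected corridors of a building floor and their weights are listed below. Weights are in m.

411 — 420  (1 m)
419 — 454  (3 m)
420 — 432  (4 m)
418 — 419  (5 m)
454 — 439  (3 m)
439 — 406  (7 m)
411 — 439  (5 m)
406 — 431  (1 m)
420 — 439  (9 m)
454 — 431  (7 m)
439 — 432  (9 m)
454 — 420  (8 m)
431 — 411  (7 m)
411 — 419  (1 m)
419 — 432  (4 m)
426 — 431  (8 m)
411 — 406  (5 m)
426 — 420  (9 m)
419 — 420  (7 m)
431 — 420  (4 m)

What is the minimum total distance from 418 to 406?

11 m

Candidate routes:
418–419–411–420–431–406: 5+1+1+4+1 = 12
418–419–411–406: 5+1+5 = 11
The minimum is 11 m via 418–419–411–406.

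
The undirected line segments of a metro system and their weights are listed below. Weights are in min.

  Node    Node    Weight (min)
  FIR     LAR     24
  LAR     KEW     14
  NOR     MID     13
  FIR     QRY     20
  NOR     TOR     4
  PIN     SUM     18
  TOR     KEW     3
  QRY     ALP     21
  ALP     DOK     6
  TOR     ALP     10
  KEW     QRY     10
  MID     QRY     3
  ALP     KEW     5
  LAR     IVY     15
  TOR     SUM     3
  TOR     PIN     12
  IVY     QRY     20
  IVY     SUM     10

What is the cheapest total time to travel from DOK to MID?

24 min

Settle nodes by increasing distance from DOK:
DOK: 0
ALP: 6  (via DOK)
KEW: 11  (via ALP)
TOR: 14  (via KEW)
SUM: 17  (via TOR)
NOR: 18  (via TOR)
QRY: 21  (via KEW)
MID: 24  (via QRY)
Shortest route: DOK–ALP–KEW–QRY–MID = 24 min.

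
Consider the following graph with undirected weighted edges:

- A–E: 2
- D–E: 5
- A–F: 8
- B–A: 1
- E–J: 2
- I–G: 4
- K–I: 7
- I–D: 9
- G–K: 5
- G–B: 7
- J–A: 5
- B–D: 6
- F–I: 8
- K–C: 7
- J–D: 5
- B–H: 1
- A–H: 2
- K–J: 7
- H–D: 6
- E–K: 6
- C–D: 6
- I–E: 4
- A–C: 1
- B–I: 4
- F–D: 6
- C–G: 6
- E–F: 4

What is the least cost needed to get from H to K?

10

Candidate routes:
H–B–I–K: 1+4+7 = 12
H–A–C–K: 2+1+7 = 10
The minimum is 10 via H–A–C–K.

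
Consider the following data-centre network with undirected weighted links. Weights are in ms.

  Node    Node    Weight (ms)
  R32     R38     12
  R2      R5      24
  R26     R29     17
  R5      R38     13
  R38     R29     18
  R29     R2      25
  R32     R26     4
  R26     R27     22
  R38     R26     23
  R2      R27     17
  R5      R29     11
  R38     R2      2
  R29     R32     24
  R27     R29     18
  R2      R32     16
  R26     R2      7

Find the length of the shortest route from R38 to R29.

Shortest distances from R38:
R38: 0
R2: 2  (via R38)
R26: 9  (via R2)
R32: 12  (via R38)
R5: 13  (via R38)
R29: 18  (via R38)
Shortest route: R38 → R29 = 18 ms.

18 ms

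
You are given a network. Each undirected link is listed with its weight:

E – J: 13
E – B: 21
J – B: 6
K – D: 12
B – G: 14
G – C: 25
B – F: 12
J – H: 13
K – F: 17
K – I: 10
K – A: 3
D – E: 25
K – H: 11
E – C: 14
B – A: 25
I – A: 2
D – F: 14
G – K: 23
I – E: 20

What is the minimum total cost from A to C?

36

Settle nodes by increasing distance from A:
A: 0
I: 2  (via A)
K: 3  (via A)
H: 14  (via K)
D: 15  (via K)
F: 20  (via K)
E: 22  (via I)
B: 25  (via A)
G: 26  (via K)
J: 27  (via H)
C: 36  (via E)
Shortest route: A–I–E–C = 36.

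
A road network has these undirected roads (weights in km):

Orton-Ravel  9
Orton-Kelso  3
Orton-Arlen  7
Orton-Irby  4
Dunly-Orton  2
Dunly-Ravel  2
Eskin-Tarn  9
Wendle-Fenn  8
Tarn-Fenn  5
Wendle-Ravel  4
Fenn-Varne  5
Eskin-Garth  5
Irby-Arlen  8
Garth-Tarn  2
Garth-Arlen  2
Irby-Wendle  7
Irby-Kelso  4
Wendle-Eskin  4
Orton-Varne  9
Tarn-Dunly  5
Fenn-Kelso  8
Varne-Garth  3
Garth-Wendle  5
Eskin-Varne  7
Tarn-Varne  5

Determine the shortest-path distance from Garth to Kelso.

12 km

Compare a few routes:
Garth - Arlen - Irby - Kelso: 2+8+4 = 14
Garth - Arlen - Orton - Kelso: 2+7+3 = 12
The minimum is 12 km via Garth - Arlen - Orton - Kelso.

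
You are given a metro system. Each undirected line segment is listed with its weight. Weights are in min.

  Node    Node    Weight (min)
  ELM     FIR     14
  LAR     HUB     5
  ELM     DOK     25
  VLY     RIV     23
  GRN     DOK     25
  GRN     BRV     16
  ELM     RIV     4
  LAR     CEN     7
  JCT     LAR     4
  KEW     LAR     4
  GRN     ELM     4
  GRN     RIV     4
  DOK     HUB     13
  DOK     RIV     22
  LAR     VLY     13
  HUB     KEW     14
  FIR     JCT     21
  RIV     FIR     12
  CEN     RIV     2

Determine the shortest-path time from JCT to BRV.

33 min

Running Dijkstra from JCT:
JCT: 0
LAR: 4  (via JCT)
KEW: 8  (via LAR)
HUB: 9  (via LAR)
CEN: 11  (via LAR)
RIV: 13  (via CEN)
ELM: 17  (via RIV)
VLY: 17  (via LAR)
GRN: 17  (via RIV)
FIR: 21  (via JCT)
DOK: 22  (via HUB)
BRV: 33  (via GRN)
Shortest route: JCT–LAR–CEN–RIV–GRN–BRV = 33 min.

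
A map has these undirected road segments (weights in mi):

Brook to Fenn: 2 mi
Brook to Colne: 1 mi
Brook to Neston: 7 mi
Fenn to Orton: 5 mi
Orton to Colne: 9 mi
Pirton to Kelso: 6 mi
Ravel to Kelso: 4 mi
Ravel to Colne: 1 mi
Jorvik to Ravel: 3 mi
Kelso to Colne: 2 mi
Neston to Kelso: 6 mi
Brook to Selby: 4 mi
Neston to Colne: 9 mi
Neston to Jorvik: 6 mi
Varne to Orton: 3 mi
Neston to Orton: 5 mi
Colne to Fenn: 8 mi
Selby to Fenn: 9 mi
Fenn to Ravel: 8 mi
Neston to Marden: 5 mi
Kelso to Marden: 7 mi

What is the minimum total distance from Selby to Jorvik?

Candidate routes:
Selby → Brook → Fenn → Ravel → Jorvik: 4+2+8+3 = 17
Selby → Fenn → Brook → Colne → Ravel → Jorvik: 9+2+1+1+3 = 16
Selby → Brook → Colne → Ravel → Jorvik: 4+1+1+3 = 9
Selby → Brook → Colne → Kelso → Ravel → Jorvik: 4+1+2+4+3 = 14
Cheapest is Selby → Brook → Colne → Ravel → Jorvik at 9 mi.

9 mi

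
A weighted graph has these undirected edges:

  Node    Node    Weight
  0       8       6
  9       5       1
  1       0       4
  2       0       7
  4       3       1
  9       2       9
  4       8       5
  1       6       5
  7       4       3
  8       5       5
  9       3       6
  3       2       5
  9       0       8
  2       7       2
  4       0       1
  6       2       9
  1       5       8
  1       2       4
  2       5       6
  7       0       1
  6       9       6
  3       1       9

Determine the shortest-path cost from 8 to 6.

12

Enumerating some paths:
8 - 5 - 9 - 6: 5+1+6 = 12
8 - 0 - 1 - 6: 6+4+5 = 15
The minimum is 12 via 8 - 5 - 9 - 6.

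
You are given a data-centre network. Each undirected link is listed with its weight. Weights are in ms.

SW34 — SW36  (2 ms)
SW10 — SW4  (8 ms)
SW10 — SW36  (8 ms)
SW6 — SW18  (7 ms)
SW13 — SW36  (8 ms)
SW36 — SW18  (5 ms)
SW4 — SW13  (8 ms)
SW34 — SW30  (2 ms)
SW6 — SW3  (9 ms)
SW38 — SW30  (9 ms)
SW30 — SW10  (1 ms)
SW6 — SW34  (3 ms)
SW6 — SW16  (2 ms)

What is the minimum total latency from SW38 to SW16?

16 ms

Shortest distances from SW38:
SW38: 0
SW30: 9  (via SW38)
SW10: 10  (via SW30)
SW34: 11  (via SW30)
SW36: 13  (via SW34)
SW6: 14  (via SW34)
SW16: 16  (via SW6)
Shortest route: SW38 → SW30 → SW34 → SW6 → SW16 = 16 ms.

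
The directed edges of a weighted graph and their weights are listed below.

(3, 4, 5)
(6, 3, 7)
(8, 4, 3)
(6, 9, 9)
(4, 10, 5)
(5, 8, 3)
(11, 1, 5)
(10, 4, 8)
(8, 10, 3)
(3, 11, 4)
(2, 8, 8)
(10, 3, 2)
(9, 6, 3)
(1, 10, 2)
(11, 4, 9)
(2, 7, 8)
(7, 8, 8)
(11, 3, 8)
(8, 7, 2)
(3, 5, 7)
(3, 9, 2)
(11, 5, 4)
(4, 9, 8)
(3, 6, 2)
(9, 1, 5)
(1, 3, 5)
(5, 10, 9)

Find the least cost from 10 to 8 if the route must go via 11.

13

Shortest 10→11: 10 → 3 → 11 = 6
Shortest 11→8: 11 → 5 → 8 = 7
Total via 11: 6 + 7 = 13.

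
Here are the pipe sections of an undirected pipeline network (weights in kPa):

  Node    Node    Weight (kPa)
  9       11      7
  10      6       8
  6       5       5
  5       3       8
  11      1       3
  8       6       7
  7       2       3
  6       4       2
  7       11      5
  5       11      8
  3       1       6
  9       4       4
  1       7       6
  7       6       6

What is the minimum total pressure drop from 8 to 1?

19 kPa

Shortest distances from 8:
8: 0
6: 7  (via 8)
4: 9  (via 6)
5: 12  (via 6)
7: 13  (via 6)
9: 13  (via 4)
10: 15  (via 6)
2: 16  (via 7)
11: 18  (via 7)
1: 19  (via 7)
Shortest route: 8–6–7–1 = 19 kPa.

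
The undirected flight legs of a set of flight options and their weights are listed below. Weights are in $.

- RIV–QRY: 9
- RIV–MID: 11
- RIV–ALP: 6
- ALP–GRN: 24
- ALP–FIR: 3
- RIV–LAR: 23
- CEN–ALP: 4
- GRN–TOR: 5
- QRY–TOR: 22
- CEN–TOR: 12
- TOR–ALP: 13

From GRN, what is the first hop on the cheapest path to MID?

Candidate routes:
GRN - TOR - ALP - RIV - MID: 5+13+6+11 = 35
GRN - ALP - RIV - MID: 24+6+11 = 41
GRN - TOR - QRY - RIV - MID: 5+22+9+11 = 47
GRN - TOR - CEN - ALP - RIV - MID: 5+12+4+6+11 = 38
Cheapest is GRN - TOR - ALP - RIV - MID at $35.
So from GRN the first move is to TOR.

TOR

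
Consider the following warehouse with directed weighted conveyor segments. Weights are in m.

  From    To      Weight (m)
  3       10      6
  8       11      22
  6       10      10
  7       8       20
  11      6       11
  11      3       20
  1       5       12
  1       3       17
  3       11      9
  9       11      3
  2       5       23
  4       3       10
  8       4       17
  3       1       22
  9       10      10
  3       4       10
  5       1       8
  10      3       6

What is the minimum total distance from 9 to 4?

Enumerating some paths:
9–11–6–10–3–4: 3+11+10+6+10 = 40
9–11–3–4: 3+20+10 = 33
9–10–3–4: 10+6+10 = 26
Cheapest is 9–10–3–4 at 26 m.

26 m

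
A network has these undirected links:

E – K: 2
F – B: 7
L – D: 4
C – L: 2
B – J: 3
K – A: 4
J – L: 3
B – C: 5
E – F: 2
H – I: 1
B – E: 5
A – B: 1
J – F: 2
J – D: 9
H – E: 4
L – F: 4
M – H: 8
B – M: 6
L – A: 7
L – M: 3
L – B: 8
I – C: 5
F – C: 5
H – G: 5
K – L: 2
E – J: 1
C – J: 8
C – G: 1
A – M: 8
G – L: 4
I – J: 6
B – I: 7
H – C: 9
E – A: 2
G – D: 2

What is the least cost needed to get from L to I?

7

Settle nodes by increasing distance from L:
L: 0
C: 2  (via L)
K: 2  (via L)
G: 3  (via C)
J: 3  (via L)
M: 3  (via L)
D: 4  (via L)
E: 4  (via K)
F: 4  (via L)
A: 6  (via K)
B: 6  (via J)
I: 7  (via C)
Shortest route: L → C → I = 7.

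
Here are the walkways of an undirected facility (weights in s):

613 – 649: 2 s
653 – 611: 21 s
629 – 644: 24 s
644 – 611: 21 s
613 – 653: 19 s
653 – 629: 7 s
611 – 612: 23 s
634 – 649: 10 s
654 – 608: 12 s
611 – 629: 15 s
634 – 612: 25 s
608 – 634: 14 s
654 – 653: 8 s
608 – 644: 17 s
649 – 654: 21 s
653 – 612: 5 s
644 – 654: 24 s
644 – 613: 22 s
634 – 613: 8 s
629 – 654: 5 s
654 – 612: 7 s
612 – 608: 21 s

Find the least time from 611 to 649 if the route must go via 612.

Best 611 to 612: 611 → 612 costing 23
Best 612 to 649: 612 → 653 → 613 → 649 costing 26
Total via 612: 23 + 26 = 49 s.

49 s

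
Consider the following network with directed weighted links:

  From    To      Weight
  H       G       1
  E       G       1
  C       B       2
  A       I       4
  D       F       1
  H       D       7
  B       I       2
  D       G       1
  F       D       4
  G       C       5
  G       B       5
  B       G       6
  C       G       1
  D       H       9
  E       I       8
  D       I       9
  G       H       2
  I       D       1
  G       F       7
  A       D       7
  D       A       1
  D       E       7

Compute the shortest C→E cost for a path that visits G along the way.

Shortest C→G: C → G = 1
Best G to E: G → B → I → D → E costing 15
Total via G: 1 + 15 = 16.

16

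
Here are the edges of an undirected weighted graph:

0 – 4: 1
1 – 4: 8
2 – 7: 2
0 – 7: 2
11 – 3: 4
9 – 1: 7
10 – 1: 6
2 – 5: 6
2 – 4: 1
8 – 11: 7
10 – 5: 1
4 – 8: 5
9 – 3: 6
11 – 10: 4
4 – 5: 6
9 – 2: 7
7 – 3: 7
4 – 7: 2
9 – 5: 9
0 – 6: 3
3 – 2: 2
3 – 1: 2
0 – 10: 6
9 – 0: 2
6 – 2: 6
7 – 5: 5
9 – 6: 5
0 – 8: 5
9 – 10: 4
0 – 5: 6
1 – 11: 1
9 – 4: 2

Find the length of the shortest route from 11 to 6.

10

Enumerating some paths:
11–1–3–2–6: 1+2+2+6 = 11
11–1–3–2–4–0–6: 1+2+2+1+1+3 = 10
Cheapest is 11–1–3–2–4–0–6 at 10.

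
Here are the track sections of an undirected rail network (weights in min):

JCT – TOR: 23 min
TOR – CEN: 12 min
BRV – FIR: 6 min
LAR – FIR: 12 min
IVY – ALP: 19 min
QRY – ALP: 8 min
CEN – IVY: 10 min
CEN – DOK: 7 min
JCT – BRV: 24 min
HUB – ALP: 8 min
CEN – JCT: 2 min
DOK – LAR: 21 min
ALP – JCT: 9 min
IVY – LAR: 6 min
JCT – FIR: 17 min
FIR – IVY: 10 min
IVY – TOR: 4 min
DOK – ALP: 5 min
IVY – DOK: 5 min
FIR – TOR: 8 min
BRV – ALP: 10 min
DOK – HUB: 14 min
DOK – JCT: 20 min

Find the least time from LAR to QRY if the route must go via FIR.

36 min

Shortest LAR→FIR: LAR → FIR = 12
Shortest FIR→QRY: FIR → BRV → ALP → QRY = 24
Total via FIR: 12 + 24 = 36 min.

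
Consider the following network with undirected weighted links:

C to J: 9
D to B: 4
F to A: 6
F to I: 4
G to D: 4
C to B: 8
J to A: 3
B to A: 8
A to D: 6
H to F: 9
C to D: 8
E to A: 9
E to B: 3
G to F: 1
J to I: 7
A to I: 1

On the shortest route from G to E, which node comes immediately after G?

D

Compare a few routes:
G–F–A–E: 1+6+9 = 16
G–F–I–A–B–E: 1+4+1+8+3 = 17
G–F–I–A–E: 1+4+1+9 = 15
G–D–B–E: 4+4+3 = 11
The minimum is 11 via G–D–B–E.
So from G the first move is to D.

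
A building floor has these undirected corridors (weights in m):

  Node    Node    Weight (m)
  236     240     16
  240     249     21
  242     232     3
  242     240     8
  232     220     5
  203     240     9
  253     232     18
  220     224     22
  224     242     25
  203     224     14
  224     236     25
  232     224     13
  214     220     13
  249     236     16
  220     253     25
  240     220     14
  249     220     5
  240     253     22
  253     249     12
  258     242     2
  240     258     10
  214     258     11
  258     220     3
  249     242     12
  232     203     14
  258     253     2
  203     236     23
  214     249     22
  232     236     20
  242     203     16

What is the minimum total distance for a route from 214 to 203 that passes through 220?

32 m

Shortest 214→220: 214–220 = 13
Best 220 to 203: 220–232–203 costing 19
Total via 220: 13 + 19 = 32 m.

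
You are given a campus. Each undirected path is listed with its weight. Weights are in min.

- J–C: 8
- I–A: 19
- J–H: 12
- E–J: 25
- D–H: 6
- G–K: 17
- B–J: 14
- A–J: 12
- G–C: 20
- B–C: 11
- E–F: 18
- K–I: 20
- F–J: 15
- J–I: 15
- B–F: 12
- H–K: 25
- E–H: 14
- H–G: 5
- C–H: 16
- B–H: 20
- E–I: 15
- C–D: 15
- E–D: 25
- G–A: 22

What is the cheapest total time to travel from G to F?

32 min

Running Dijkstra from G:
G: 0
H: 5  (via G)
D: 11  (via H)
J: 17  (via H)
K: 17  (via G)
E: 19  (via H)
C: 20  (via G)
A: 22  (via G)
B: 25  (via H)
F: 32  (via J)
Shortest route: G → H → J → F = 32 min.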